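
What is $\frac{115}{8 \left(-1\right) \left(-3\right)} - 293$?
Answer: $- \frac{6917}{24} \approx -288.21$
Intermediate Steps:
$\frac{115}{8 \left(-1\right) \left(-3\right)} - 293 = \frac{115}{\left(-8\right) \left(-3\right)} - 293 = \frac{115}{24} - 293 = - \frac{6917}{24}$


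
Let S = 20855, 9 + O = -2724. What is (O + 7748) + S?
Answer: 25870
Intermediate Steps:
O = -2733 (O = -9 - 2724 = -2733)
(O + 7748) + S = (-2733 + 7748) + 20855 = 5015 + 20855 = 25870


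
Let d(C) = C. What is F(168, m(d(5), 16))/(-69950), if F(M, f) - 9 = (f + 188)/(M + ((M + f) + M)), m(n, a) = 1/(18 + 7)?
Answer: -11811/88143995 ≈ -0.00013400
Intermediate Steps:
m(n, a) = 1/25
F(M, f) = 9 + (188 + f)/(f + 3*M) (F(M, f) = 9 + (f + 188)/(M + ((M + f) + M)) = 9 + (188 + f)/(M + (f + 2*M)) = 9 + (188 + f)/(f + 3*M))
F(168, m(d(5), 16))/(-69950) = ((188 + 10*(1/25) + 27*168)/(1/25 + 3*168))/(-69950) = ((188 + ⅖ + 4536)/(1/25 + 504))*(-1/69950) = ((23622/5)/(12601/25))*(-1/69950) = ((25/12601)*(23622/5))*(-1/69950) = (118110/12601)*(-1/69950) = -11811/88143995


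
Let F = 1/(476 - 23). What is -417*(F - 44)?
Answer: 2770409/151 ≈ 18347.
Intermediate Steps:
F = 1/453 ≈ 0.0022075
-417*(F - 44) = -417*(1/453 - 44) = -417*(-19931/453) = 2770409/151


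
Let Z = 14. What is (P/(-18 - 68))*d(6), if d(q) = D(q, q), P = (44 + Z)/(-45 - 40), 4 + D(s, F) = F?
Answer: 58/3655 ≈ 0.015869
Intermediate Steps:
D(s, F) = -4 + F
P = -58/85 (P = (44 + 14)/(-45 - 40) = 58/(-85) = 58*(-1/85) = -58/85 ≈ -0.68235)
d(q) = -4 + q
(P/(-18 - 68))*d(6) = (-58/(85*(-18 - 68)))*(-4 + 6) = -58/85/(-86)*2 = -58/85*(-1/86)*2 = (29/3655)*2 = 58/3655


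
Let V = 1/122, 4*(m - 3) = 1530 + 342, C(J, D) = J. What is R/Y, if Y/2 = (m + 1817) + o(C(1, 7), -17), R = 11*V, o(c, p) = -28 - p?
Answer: 1/50508 ≈ 1.9799e-5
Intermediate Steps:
m = 471 (m = 3 + (1530 + 342)/4 = 3 + (1/4)*1872 = 3 + 468 = 471)
V = 1/122 ≈ 0.0081967
R = 11/122 (R = 11*(1/122) = 11/122 ≈ 0.090164)
Y = 4554 (Y = 2*((471 + 1817) + (-28 - 1*(-17))) = 2*(2288 + (-28 + 17)) = 2*(2288 - 11) = 2*2277 = 4554)
R/Y = (11/122)/4554 = (11/122)*(1/4554) = 1/50508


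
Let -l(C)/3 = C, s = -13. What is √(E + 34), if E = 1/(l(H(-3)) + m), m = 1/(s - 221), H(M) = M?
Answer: 2*√37786855/2105 ≈ 5.8405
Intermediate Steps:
l(C) = -3*C
m = -1/234 (m = 1/(-13 - 221) = 1/(-234) = -1/234 ≈ -0.0042735)
E = 234/2105 (E = 1/(-3*(-3) - 1/234) = 1/(9 - 1/234) = 1/(2105/234) = 234/2105 ≈ 0.11116)
√(E + 34) = √(234/2105 + 34) = √(71804/2105) = 2*√37786855/2105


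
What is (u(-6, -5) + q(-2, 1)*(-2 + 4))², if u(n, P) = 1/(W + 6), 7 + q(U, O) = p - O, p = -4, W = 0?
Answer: 20449/36 ≈ 568.03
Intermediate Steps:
q(U, O) = -11 - O (q(U, O) = -7 + (-4 - O) = -11 - O)
u(n, P) = ⅙ (u(n, P) = 1/(0 + 6) = 1/6 = ⅙)
(u(-6, -5) + q(-2, 1)*(-2 + 4))² = (⅙ + (-11 - 1*1)*(-2 + 4))² = (⅙ + (-11 - 1)*2)² = (⅙ - 12*2)² = (⅙ - 24)² = (-143/6)² = 20449/36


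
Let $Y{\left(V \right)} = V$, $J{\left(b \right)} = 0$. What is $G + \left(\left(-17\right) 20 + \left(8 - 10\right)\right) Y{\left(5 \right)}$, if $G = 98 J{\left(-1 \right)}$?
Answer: $-1710$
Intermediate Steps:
$G = 0$ ($G = 98 \cdot 0 = 0$)
$G + \left(\left(-17\right) 20 + \left(8 - 10\right)\right) Y{\left(5 \right)} = 0 + \left(\left(-17\right) 20 + \left(8 - 10\right)\right) 5 = 0 + \left(-340 - 2\right) 5 = 0 - 1710 = -1710$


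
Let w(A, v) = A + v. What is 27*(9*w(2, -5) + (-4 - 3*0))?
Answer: -837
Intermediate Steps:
27*(9*w(2, -5) + (-4 - 3*0)) = 27*(9*(2 - 5) + (-4 - 3*0)) = 27*(9*(-3) + (-4 + 0)) = 27*(-27 - 4) = 27*(-31) = -837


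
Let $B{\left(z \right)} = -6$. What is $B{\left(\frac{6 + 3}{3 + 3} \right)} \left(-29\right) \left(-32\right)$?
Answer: $-5568$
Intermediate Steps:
$B{\left(\frac{6 + 3}{3 + 3} \right)} \left(-29\right) \left(-32\right) = \left(-6\right) \left(-29\right) \left(-32\right) = 174 \left(-32\right) = -5568$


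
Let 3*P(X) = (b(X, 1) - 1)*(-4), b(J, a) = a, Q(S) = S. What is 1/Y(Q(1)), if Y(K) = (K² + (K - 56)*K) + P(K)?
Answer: -1/54 ≈ -0.018519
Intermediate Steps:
P(X) = 0 (P(X) = ((1 - 1)*(-4))/3 = (0*(-4))/3 = (⅓)*0 = 0)
Y(K) = K² + K*(-56 + K) (Y(K) = (K² + (K - 56)*K) + 0 = (K² + (-56 + K)*K) + 0 = (K² + K*(-56 + K)) + 0 = K² + K*(-56 + K))
1/Y(Q(1)) = 1/(2*1*(-28 + 1)) = 1/(2*1*(-27)) = 1/(-54) = -1/54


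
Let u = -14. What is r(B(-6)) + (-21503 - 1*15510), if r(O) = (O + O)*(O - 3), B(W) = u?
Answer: -36537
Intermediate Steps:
B(W) = -14
r(O) = 2*O*(-3 + O) (r(O) = (2*O)*(-3 + O) = 2*O*(-3 + O))
r(B(-6)) + (-21503 - 1*15510) = 2*(-14)*(-3 - 14) + (-21503 - 1*15510) = 2*(-14)*(-17) + (-21503 - 15510) = 476 - 37013 = -36537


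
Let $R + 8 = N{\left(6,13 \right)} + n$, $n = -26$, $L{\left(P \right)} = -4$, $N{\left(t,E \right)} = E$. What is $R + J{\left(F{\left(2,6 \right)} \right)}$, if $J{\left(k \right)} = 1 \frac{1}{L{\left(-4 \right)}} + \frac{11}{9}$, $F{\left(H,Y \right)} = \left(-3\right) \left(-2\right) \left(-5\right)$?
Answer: $- \frac{721}{36} \approx -20.028$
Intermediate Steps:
$R = -21$ ($R = -8 + \left(13 - 26\right) = -8 - 13 = -21$)
$F{\left(H,Y \right)} = -30$ ($F{\left(H,Y \right)} = 6 \left(-5\right) = -30$)
$J{\left(k \right)} = \frac{35}{36}$ ($J{\left(k \right)} = 1 \frac{1}{-4} + \frac{11}{9} = 1 \left(- \frac{1}{4}\right) + 11 \cdot \frac{1}{9} = - \frac{1}{4} + \frac{11}{9} = \frac{35}{36}$)
$R + J{\left(F{\left(2,6 \right)} \right)} = -21 + \frac{35}{36} = - \frac{721}{36}$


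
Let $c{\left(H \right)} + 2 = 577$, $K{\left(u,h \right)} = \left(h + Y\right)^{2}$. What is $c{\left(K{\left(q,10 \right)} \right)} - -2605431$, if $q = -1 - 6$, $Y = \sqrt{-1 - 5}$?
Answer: $2606006$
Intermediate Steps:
$Y = i \sqrt{6}$ ($Y = \sqrt{-6} = i \sqrt{6} \approx 2.4495 i$)
$q = -7$
$K{\left(u,h \right)} = \left(h + i \sqrt{6}\right)^{2}$
$c{\left(H \right)} = 575$ ($c{\left(H \right)} = -2 + 577 = 575$)
$c{\left(K{\left(q,10 \right)} \right)} - -2605431 = 575 - -2605431 = 575 + 2605431 = 2606006$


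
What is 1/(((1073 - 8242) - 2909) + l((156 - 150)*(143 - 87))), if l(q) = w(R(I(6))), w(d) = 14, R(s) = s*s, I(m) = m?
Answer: -1/10064 ≈ -9.9364e-5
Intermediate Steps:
R(s) = s**2
l(q) = 14
1/(((1073 - 8242) - 2909) + l((156 - 150)*(143 - 87))) = 1/(((1073 - 8242) - 2909) + 14) = 1/((-7169 - 2909) + 14) = 1/(-10078 + 14) = 1/(-10064) = -1/10064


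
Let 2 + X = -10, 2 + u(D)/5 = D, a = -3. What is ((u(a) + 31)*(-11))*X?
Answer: 792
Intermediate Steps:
u(D) = -10 + 5*D
X = -12 (X = -2 - 10 = -12)
((u(a) + 31)*(-11))*X = (((-10 + 5*(-3)) + 31)*(-11))*(-12) = (((-10 - 15) + 31)*(-11))*(-12) = ((-25 + 31)*(-11))*(-12) = (6*(-11))*(-12) = -66*(-12) = 792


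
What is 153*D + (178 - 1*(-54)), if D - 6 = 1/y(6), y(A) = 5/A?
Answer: 6668/5 ≈ 1333.6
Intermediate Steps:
D = 36/5 (D = 6 + 1/(5/6) = 6 + 1/(5*(⅙)) = 6 + 1/(⅚) = 6 + 6/5 = 36/5 ≈ 7.2000)
153*D + (178 - 1*(-54)) = 153*(36/5) + (178 - 1*(-54)) = 5508/5 + (178 + 54) = 5508/5 + 232 = 6668/5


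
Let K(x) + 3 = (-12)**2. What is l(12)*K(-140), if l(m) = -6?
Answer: -846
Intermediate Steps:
K(x) = 141 (K(x) = -3 + (-12)**2 = -3 + 144 = 141)
l(12)*K(-140) = -6*141 = -846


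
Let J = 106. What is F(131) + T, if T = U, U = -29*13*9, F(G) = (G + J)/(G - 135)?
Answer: -13809/4 ≈ -3452.3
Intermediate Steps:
F(G) = (106 + G)/(-135 + G) (F(G) = (G + 106)/(G - 135) = (106 + G)/(-135 + G))
U = -3393 (U = -377*9 = -3393)
T = -3393
F(131) + T = (106 + 131)/(-135 + 131) - 3393 = 237/(-4) - 3393 = -¼*237 - 3393 = -237/4 - 3393 = -13809/4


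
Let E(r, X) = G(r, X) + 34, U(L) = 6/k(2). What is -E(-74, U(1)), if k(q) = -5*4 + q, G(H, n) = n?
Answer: -101/3 ≈ -33.667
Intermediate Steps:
k(q) = -20 + q
U(L) = -⅓ (U(L) = 6/(-20 + 2) = 6/(-18) = 6*(-1/18) = -⅓)
E(r, X) = 34 + X (E(r, X) = X + 34 = 34 + X)
-E(-74, U(1)) = -(34 - ⅓) = -1*101/3 = -101/3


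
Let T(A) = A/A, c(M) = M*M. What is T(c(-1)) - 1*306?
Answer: -305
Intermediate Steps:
c(M) = M²
T(A) = 1
T(c(-1)) - 1*306 = 1 - 1*306 = 1 - 306 = -305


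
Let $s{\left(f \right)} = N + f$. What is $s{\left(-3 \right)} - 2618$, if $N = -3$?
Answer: $-2624$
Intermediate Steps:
$s{\left(f \right)} = -3 + f$
$s{\left(-3 \right)} - 2618 = \left(-3 - 3\right) - 2618 = -6 - 2618 = -2624$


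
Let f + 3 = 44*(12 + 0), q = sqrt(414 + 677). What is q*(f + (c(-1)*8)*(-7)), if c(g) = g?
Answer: 581*sqrt(1091) ≈ 19191.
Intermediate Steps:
q = sqrt(1091) ≈ 33.030
f = 525 (f = -3 + 44*(12 + 0) = -3 + 44*12 = -3 + 528 = 525)
q*(f + (c(-1)*8)*(-7)) = sqrt(1091)*(525 - 1*8*(-7)) = sqrt(1091)*(525 - 8*(-7)) = sqrt(1091)*(525 + 56) = sqrt(1091)*581 = 581*sqrt(1091)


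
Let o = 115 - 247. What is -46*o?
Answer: 6072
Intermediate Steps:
o = -132
-46*o = -46*(-132) = 6072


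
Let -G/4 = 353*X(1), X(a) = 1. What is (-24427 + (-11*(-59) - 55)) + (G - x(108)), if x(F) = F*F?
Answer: -36909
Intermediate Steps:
x(F) = F²
G = -1412 ≈ -1412.0
(-24427 + (-11*(-59) - 55)) + (G - x(108)) = (-24427 + (-11*(-59) - 55)) + (-1412 - 1*108²) = (-24427 + (649 - 55)) + (-1412 - 1*11664) = (-24427 + 594) + (-1412 - 11664) = -23833 - 13076 = -36909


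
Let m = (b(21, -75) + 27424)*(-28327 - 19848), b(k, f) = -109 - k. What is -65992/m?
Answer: 32996/657444225 ≈ 5.0188e-5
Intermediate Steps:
m = -1314888450 (m = ((-109 - 1*21) + 27424)*(-28327 - 19848) = ((-109 - 21) + 27424)*(-48175) = (-130 + 27424)*(-48175) = 27294*(-48175) = -1314888450)
-65992/m = -65992/(-1314888450) = -65992*(-1/1314888450) = 32996/657444225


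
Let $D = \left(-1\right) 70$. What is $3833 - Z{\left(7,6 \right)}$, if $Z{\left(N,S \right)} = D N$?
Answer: $4323$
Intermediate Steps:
$D = -70$
$Z{\left(N,S \right)} = - 70 N$
$3833 - Z{\left(7,6 \right)} = 3833 - \left(-70\right) 7 = 3833 - -490 = 3833 + 490 = 4323$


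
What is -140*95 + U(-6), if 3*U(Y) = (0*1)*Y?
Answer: -13300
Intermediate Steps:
U(Y) = 0 (U(Y) = ((0*1)*Y)/3 = (0*Y)/3 = (⅓)*0 = 0)
-140*95 + U(-6) = -140*95 + 0 = -13300 + 0 = -13300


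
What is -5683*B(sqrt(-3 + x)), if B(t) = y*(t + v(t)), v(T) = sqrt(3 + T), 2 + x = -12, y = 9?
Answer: -51147*sqrt(3 + I*sqrt(17)) - 51147*I*sqrt(17) ≈ -1.0293e+5 - 2.6328e+5*I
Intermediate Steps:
x = -14 (x = -2 - 12 = -14)
B(t) = 9*t + 9*sqrt(3 + t) (B(t) = 9*(t + sqrt(3 + t)) = 9*t + 9*sqrt(3 + t))
-5683*B(sqrt(-3 + x)) = -5683*(9*sqrt(-3 - 14) + 9*sqrt(3 + sqrt(-3 - 14))) = -5683*(9*sqrt(-17) + 9*sqrt(3 + sqrt(-17))) = -5683*(9*(I*sqrt(17)) + 9*sqrt(3 + I*sqrt(17))) = -5683*(9*I*sqrt(17) + 9*sqrt(3 + I*sqrt(17))) = -5683*(9*sqrt(3 + I*sqrt(17)) + 9*I*sqrt(17)) = -51147*sqrt(3 + I*sqrt(17)) - 51147*I*sqrt(17)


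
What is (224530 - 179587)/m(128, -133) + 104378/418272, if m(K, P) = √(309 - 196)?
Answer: 52189/209136 + 44943*√113/113 ≈ 4228.1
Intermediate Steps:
m(K, P) = √113
(224530 - 179587)/m(128, -133) + 104378/418272 = (224530 - 179587)/(√113) + 104378/418272 = 44943*(√113/113) + 104378*(1/418272) = 44943*√113/113 + 52189/209136 = 52189/209136 + 44943*√113/113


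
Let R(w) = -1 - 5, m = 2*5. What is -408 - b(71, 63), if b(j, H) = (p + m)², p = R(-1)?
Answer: -424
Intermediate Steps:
m = 10
R(w) = -6
p = -6
b(j, H) = 16 (b(j, H) = (-6 + 10)² = 4² = 16)
-408 - b(71, 63) = -408 - 1*16 = -408 - 16 = -424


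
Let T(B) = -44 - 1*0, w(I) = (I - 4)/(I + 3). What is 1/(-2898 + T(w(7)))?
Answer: -1/2942 ≈ -0.00033990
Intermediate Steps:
w(I) = (-4 + I)/(3 + I)
T(B) = -44 (T(B) = -44 + 0 = -44)
1/(-2898 + T(w(7))) = 1/(-2898 - 44) = 1/(-2942) = -1/2942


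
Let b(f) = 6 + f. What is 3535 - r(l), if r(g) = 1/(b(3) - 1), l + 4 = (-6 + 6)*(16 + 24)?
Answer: 28279/8 ≈ 3534.9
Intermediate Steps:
l = -4 (l = -4 + (-6 + 6)*(16 + 24) = -4 + 0*40 = -4 + 0 = -4)
r(g) = ⅛ (r(g) = 1/((6 + 3) - 1) = 1/(9 - 1) = 1/8 = ⅛)
3535 - r(l) = 3535 - 1*⅛ = 3535 - ⅛ = 28279/8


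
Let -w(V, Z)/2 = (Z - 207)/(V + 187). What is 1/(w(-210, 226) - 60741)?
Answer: -23/1397005 ≈ -1.6464e-5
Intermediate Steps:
w(V, Z) = -2*(-207 + Z)/(187 + V) (w(V, Z) = -2*(Z - 207)/(V + 187) = -2*(-207 + Z)/(187 + V))
1/(w(-210, 226) - 60741) = 1/(2*(207 - 1*226)/(187 - 210) - 60741) = 1/(2*(207 - 226)/(-23) - 60741) = 1/(2*(-1/23)*(-19) - 60741) = 1/(38/23 - 60741) = 1/(-1397005/23) = -23/1397005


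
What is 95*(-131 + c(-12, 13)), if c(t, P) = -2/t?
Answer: -74575/6 ≈ -12429.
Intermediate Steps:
95*(-131 + c(-12, 13)) = 95*(-131 - 2/(-12)) = 95*(-131 - 2*(-1/12)) = 95*(-131 + ⅙) = 95*(-785/6) = -74575/6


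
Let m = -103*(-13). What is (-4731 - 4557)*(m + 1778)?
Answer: -28950696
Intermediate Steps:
m = 1339
(-4731 - 4557)*(m + 1778) = (-4731 - 4557)*(1339 + 1778) = -9288*3117 = -28950696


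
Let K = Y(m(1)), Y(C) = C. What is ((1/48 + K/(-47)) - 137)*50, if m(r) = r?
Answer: -7726825/1128 ≈ -6850.0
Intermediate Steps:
K = 1
((1/48 + K/(-47)) - 137)*50 = ((1/48 + 1/(-47)) - 137)*50 = ((1*(1/48) + 1*(-1/47)) - 137)*50 = ((1/48 - 1/47) - 137)*50 = (-1/2256 - 137)*50 = -309073/2256*50 = -7726825/1128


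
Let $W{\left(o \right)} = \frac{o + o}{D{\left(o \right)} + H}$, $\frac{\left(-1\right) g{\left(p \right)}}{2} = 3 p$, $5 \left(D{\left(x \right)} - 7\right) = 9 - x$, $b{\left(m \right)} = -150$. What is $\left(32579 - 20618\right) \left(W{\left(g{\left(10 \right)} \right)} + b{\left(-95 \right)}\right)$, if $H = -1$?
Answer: $- \frac{20533050}{11} \approx -1.8666 \cdot 10^{6}$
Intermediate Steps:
$D{\left(x \right)} = \frac{44}{5} - \frac{x}{5}$ ($D{\left(x \right)} = 7 + \frac{9 - x}{5} = 7 - \left(- \frac{9}{5} + \frac{x}{5}\right) = \frac{44}{5} - \frac{x}{5}$)
$g{\left(p \right)} = - 6 p$ ($g{\left(p \right)} = - 2 \cdot 3 p = - 6 p$)
$W{\left(o \right)} = \frac{2 o}{\frac{39}{5} - \frac{o}{5}}$ ($W{\left(o \right)} = \frac{o + o}{\left(\frac{44}{5} - \frac{o}{5}\right) - 1} = \frac{2 o}{\frac{39}{5} - \frac{o}{5}}$)
$\left(32579 - 20618\right) \left(W{\left(g{\left(10 \right)} \right)} + b{\left(-95 \right)}\right) = \left(32579 - 20618\right) \left(- \frac{10 \left(\left(-6\right) 10\right)}{-39 - 60} - 150\right) = 11961 \left(\left(-10\right) \left(-60\right) \frac{1}{-39 - 60} - 150\right) = 11961 \left(\left(-10\right) \left(-60\right) \frac{1}{-99} - 150\right) = 11961 \left(\left(-10\right) \left(-60\right) \left(- \frac{1}{99}\right) - 150\right) = 11961 \left(- \frac{200}{33} - 150\right) = 11961 \left(- \frac{5150}{33}\right) = - \frac{20533050}{11}$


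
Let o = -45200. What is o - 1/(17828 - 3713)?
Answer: -637998001/14115 ≈ -45200.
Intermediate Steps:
o - 1/(17828 - 3713) = -45200 - 1/(17828 - 3713) = -45200 - 1/14115 = -637998001/14115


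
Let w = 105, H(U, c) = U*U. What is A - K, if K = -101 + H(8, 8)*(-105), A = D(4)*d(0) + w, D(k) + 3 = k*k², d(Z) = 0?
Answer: 6926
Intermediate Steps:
H(U, c) = U²
D(k) = -3 + k³ (D(k) = -3 + k*k² = -3 + k³)
A = 105 (A = (-3 + 4³)*0 + 105 = (-3 + 64)*0 + 105 = 61*0 + 105 = 0 + 105 = 105)
K = -6821 (K = -101 + 8²*(-105) = -101 + 64*(-105) = -101 - 6720 = -6821)
A - K = 105 - 1*(-6821) = 105 + 6821 = 6926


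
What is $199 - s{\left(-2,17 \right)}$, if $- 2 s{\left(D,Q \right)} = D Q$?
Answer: $182$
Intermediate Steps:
$s{\left(D,Q \right)} = - \frac{D Q}{2}$
$199 - s{\left(-2,17 \right)} = 199 - \left(- \frac{1}{2}\right) \left(-2\right) 17 = 199 - 17 = 182$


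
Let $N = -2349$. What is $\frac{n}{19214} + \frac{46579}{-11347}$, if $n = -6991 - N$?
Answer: $- \frac{473820840}{109010629} \approx -4.3466$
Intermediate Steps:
$n = -4642$ ($n = -6991 - -2349 = -6991 + 2349 = -4642$)
$\frac{n}{19214} + \frac{46579}{-11347} = - \frac{4642}{19214} + \frac{46579}{-11347} = \left(-4642\right) \frac{1}{19214} + 46579 \left(- \frac{1}{11347}\right) = - \frac{2321}{9607} - \frac{46579}{11347} = - \frac{473820840}{109010629}$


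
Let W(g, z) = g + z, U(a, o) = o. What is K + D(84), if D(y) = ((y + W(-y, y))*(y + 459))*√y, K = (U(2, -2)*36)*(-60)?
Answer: 4320 + 91224*√21 ≈ 4.2236e+5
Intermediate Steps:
K = 4320 (K = -2*36*(-60) = -72*(-60) = 4320)
D(y) = y^(3/2)*(459 + y) (D(y) = ((y + (-y + y))*(y + 459))*√y = ((y + 0)*(459 + y))*√y = (y*(459 + y))*√y = y^(3/2)*(459 + y))
K + D(84) = 4320 + 84^(3/2)*(459 + 84) = 4320 + (168*√21)*543 = 4320 + 91224*√21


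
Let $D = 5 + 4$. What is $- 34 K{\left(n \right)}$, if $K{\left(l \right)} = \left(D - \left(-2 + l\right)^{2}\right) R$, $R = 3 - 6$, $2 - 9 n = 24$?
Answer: $- \frac{29614}{27} \approx -1096.8$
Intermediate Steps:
$n = - \frac{22}{9}$ ($n = \frac{2}{9} - \frac{8}{3} = - \frac{22}{9} \approx -2.4444$)
$D = 9$
$R = -3$ ($R = 3 - 6 = -3$)
$K{\left(l \right)} = -27 + 3 \left(-2 + l\right)^{2}$ ($K{\left(l \right)} = \left(9 - \left(-2 + l\right)^{2}\right) \left(-3\right) = -27 + 3 \left(-2 + l\right)^{2}$)
$- 34 K{\left(n \right)} = - 34 \left(-27 + 3 \left(-2 - \frac{22}{9}\right)^{2}\right) = - 34 \left(-27 + 3 \left(- \frac{40}{9}\right)^{2}\right) = - 34 \left(-27 + 3 \cdot \frac{1600}{81}\right) = - 34 \left(-27 + \frac{1600}{27}\right) = \left(-34\right) \frac{871}{27} = - \frac{29614}{27}$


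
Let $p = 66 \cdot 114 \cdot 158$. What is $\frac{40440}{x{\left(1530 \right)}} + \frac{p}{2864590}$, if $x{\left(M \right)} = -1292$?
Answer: $- \frac{14288512542}{462631285} \approx -30.885$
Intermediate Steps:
$p = 1188792$ ($p = 7524 \cdot 158 = 1188792$)
$\frac{40440}{x{\left(1530 \right)}} + \frac{p}{2864590} = \frac{40440}{-1292} + \frac{1188792}{2864590} = 40440 \left(- \frac{1}{1292}\right) + 1188792 \cdot \frac{1}{2864590} = - \frac{10110}{323} + \frac{594396}{1432295} = - \frac{14288512542}{462631285}$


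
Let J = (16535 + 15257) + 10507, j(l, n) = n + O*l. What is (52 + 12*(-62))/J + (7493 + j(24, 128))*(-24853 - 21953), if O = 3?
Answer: -15230962925534/42299 ≈ -3.6008e+8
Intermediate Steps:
j(l, n) = n + 3*l
J = 42299 (J = 31792 + 10507 = 42299)
(52 + 12*(-62))/J + (7493 + j(24, 128))*(-24853 - 21953) = (52 + 12*(-62))/42299 + (7493 + (128 + 3*24))*(-24853 - 21953) = (52 - 744)*(1/42299) + (7493 + (128 + 72))*(-46806) = -692*1/42299 + (7493 + 200)*(-46806) = -692/42299 + 7693*(-46806) = -692/42299 - 360078558 = -15230962925534/42299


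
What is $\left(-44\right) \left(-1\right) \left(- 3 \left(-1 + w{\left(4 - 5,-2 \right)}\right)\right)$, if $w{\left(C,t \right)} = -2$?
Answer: $396$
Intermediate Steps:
$\left(-44\right) \left(-1\right) \left(- 3 \left(-1 + w{\left(4 - 5,-2 \right)}\right)\right) = \left(-44\right) \left(-1\right) \left(- 3 \left(-1 - 2\right)\right) = 44 \left(\left(-3\right) \left(-3\right)\right) = 44 \cdot 9 = 396$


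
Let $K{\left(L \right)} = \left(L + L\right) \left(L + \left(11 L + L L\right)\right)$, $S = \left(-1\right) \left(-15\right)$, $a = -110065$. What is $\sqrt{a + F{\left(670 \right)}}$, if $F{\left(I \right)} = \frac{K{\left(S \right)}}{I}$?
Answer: $\frac{2 i \sqrt{123500095}}{67} \approx 331.73 i$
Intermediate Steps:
$S = 15$
$K{\left(L \right)} = 2 L \left(L^{2} + 12 L\right)$ ($K{\left(L \right)} = 2 L \left(L + \left(11 L + L^{2}\right)\right) = 2 L \left(L + \left(L^{2} + 11 L\right)\right) = 2 L \left(L^{2} + 12 L\right)$)
$F{\left(I \right)} = \frac{12150}{I}$ ($F{\left(I \right)} = \frac{2 \cdot 15^{2} \left(12 + 15\right)}{I} = \frac{2 \cdot 225 \cdot 27}{I} = \frac{12150}{I}$)
$\sqrt{a + F{\left(670 \right)}} = \sqrt{-110065 + \frac{12150}{670}} = \sqrt{-110065 + 12150 \cdot \frac{1}{670}} = \sqrt{-110065 + \frac{1215}{67}} = \sqrt{- \frac{7373140}{67}} = \frac{2 i \sqrt{123500095}}{67}$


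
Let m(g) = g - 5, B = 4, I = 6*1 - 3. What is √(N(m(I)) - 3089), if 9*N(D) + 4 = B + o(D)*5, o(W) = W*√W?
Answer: √(-27801 - 10*I*√2)/3 ≈ 0.014136 - 55.579*I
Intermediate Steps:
I = 3 (I = 6 - 3 = 3)
o(W) = W^(3/2)
m(g) = -5 + g
N(D) = 5*D^(3/2)/9 (N(D) = -4/9 + (4 + D^(3/2)*5)/9 = -4/9 + (4 + 5*D^(3/2))/9 = -4/9 + (4/9 + 5*D^(3/2)/9) = 5*D^(3/2)/9)
√(N(m(I)) - 3089) = √(5*(-5 + 3)^(3/2)/9 - 3089) = √(5*(-2)^(3/2)/9 - 3089) = √(5*(-2*I*√2)/9 - 3089) = √(-10*I*√2/9 - 3089) = √(-3089 - 10*I*√2/9)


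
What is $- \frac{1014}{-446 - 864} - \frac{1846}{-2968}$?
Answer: $\frac{1356953}{972020} \approx 1.396$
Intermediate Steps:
$- \frac{1014}{-446 - 864} - \frac{1846}{-2968} = - \frac{1014}{-1310} - - \frac{923}{1484} = \left(-1014\right) \left(- \frac{1}{1310}\right) + \frac{923}{1484} = \frac{507}{655} + \frac{923}{1484} = \frac{1356953}{972020}$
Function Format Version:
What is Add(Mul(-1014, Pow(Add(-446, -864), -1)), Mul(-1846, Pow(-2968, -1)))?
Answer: Rational(1356953, 972020) ≈ 1.3960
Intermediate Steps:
Add(Mul(-1014, Pow(Add(-446, -864), -1)), Mul(-1846, Pow(-2968, -1))) = Add(Mul(-1014, Pow(-1310, -1)), Mul(-1846, Rational(-1, 2968))) = Add(Mul(-1014, Rational(-1, 1310)), Rational(923, 1484)) = Add(Rational(507, 655), Rational(923, 1484)) = Rational(1356953, 972020)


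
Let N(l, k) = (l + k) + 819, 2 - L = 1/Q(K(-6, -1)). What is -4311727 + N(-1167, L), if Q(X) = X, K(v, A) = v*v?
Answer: -155234629/36 ≈ -4.3121e+6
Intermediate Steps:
K(v, A) = v²
L = 71/36 (L = 2 - 1/((-6)²) = 2 - 1/36 = 71/36 ≈ 1.9722)
N(l, k) = 819 + k + l (N(l, k) = (k + l) + 819 = 819 + k + l)
-4311727 + N(-1167, L) = -4311727 + (819 + 71/36 - 1167) = -4311727 - 12457/36 = -155234629/36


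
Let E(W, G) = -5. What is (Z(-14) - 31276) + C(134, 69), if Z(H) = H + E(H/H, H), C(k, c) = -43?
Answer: -31338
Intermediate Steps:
Z(H) = -5 + H (Z(H) = H - 5 = -5 + H)
(Z(-14) - 31276) + C(134, 69) = ((-5 - 14) - 31276) - 43 = (-19 - 31276) - 43 = -31295 - 43 = -31338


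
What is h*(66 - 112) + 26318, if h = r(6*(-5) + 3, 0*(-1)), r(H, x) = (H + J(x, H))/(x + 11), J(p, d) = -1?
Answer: 290786/11 ≈ 26435.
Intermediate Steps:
r(H, x) = (-1 + H)/(11 + x) (r(H, x) = (H - 1)/(x + 11) = (-1 + H)/(11 + x))
h = -28/11 (h = (-1 + (6*(-5) + 3))/(11 + 0*(-1)) = (-1 + (-30 + 3))/(11 + 0) = (-1 - 27)/11 = (1/11)*(-28) = -28/11 ≈ -2.5455)
h*(66 - 112) + 26318 = -28*(66 - 112)/11 + 26318 = -28/11*(-46) + 26318 = 1288/11 + 26318 = 290786/11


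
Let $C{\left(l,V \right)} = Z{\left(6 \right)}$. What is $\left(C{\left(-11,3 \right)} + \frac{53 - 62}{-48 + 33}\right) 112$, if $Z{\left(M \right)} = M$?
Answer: $\frac{3696}{5} \approx 739.2$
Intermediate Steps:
$C{\left(l,V \right)} = 6$
$\left(C{\left(-11,3 \right)} + \frac{53 - 62}{-48 + 33}\right) 112 = \left(6 + \frac{53 - 62}{-48 + 33}\right) 112 = \left(6 - \frac{9}{-15}\right) 112 = \left(6 - - \frac{3}{5}\right) 112 = \left(6 + \frac{3}{5}\right) 112 = \frac{33}{5} \cdot 112 = \frac{3696}{5}$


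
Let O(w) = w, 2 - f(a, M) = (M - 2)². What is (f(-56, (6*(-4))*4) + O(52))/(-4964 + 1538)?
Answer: 4775/1713 ≈ 2.7875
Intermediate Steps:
f(a, M) = 2 - (-2 + M)² (f(a, M) = 2 - (M - 2)² = 2 - (-2 + M)²)
(f(-56, (6*(-4))*4) + O(52))/(-4964 + 1538) = ((2 - (-2 + (6*(-4))*4)²) + 52)/(-4964 + 1538) = ((2 - (-2 - 24*4)²) + 52)/(-3426) = ((2 - (-2 - 96)²) + 52)*(-1/3426) = ((2 - 1*(-98)²) + 52)*(-1/3426) = ((2 - 1*9604) + 52)*(-1/3426) = ((2 - 9604) + 52)*(-1/3426) = (-9602 + 52)*(-1/3426) = -9550*(-1/3426) = 4775/1713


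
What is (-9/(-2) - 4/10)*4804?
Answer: 98482/5 ≈ 19696.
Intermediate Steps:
(-9/(-2) - 4/10)*4804 = (-9*(-½) - 4*⅒)*4804 = (9/2 - ⅖)*4804 = (41/10)*4804 = 98482/5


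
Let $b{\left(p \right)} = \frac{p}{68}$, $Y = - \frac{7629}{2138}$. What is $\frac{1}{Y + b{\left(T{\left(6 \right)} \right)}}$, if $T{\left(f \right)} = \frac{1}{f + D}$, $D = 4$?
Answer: $- \frac{726920}{2592791} \approx -0.28036$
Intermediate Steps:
$T{\left(f \right)} = \frac{1}{4 + f}$ ($T{\left(f \right)} = \frac{1}{f + 4} = \frac{1}{4 + f}$)
$Y = - \frac{7629}{2138}$ ($Y = \left(-7629\right) \frac{1}{2138} = - \frac{7629}{2138} \approx -3.5683$)
$b{\left(p \right)} = \frac{p}{68}$ ($b{\left(p \right)} = p \frac{1}{68} = \frac{p}{68}$)
$\frac{1}{Y + b{\left(T{\left(6 \right)} \right)}} = \frac{1}{- \frac{7629}{2138} + \frac{1}{68 \left(4 + 6\right)}} = \frac{1}{- \frac{7629}{2138} + \frac{1}{68 \cdot 10}} = \frac{1}{- \frac{7629}{2138} + \frac{1}{68} \cdot \frac{1}{10}} = \frac{1}{- \frac{7629}{2138} + \frac{1}{680}} = \frac{1}{- \frac{2592791}{726920}} = - \frac{726920}{2592791}$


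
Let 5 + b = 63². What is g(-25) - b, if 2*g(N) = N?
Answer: -7953/2 ≈ -3976.5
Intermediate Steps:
g(N) = N/2
b = 3964 (b = -5 + 63² = -5 + 3969 = 3964)
g(-25) - b = (½)*(-25) - 1*3964 = -25/2 - 3964 = -7953/2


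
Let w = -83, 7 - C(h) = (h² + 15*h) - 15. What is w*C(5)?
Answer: 6474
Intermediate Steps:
C(h) = 22 - h² - 15*h (C(h) = 7 - ((h² + 15*h) - 15) = 7 - (-15 + h² + 15*h) = 7 + (15 - h² - 15*h) = 22 - h² - 15*h)
w*C(5) = -83*(22 - 1*5² - 15*5) = -83*(22 - 1*25 - 75) = -83*(22 - 25 - 75) = -83*(-78) = 6474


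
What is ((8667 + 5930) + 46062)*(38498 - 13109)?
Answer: 1540071351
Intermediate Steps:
((8667 + 5930) + 46062)*(38498 - 13109) = (14597 + 46062)*25389 = 60659*25389 = 1540071351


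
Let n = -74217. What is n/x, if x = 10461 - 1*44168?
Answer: 74217/33707 ≈ 2.2018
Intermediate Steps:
x = -33707 (x = 10461 - 44168 = -33707)
n/x = -74217/(-33707) = -74217*(-1/33707) = 74217/33707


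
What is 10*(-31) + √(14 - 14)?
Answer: -310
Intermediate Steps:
10*(-31) + √(14 - 14) = -310 + √0 = -310 + 0 = -310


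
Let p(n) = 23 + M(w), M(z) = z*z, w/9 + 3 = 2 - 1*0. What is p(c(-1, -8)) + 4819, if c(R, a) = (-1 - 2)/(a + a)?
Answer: 4923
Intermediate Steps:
w = -9 (w = -27 + 9*(2 - 1*0) = -27 + 9*(2 + 0) = -27 + 9*2 = -27 + 18 = -9)
M(z) = z²
c(R, a) = -3/(2*a) (c(R, a) = -3*1/(2*a) = -3/(2*a))
p(n) = 104 (p(n) = 23 + (-9)² = 23 + 81 = 104)
p(c(-1, -8)) + 4819 = 104 + 4819 = 4923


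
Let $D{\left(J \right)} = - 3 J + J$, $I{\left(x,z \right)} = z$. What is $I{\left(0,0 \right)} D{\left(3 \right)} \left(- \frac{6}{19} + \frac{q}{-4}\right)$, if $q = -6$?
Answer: $0$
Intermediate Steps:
$D{\left(J \right)} = - 2 J$
$I{\left(0,0 \right)} D{\left(3 \right)} \left(- \frac{6}{19} + \frac{q}{-4}\right) = 0 \left(\left(-2\right) 3\right) \left(- \frac{6}{19} - \frac{6}{-4}\right) = 0 \left(-6\right) \left(\left(-6\right) \frac{1}{19} - - \frac{3}{2}\right) = 0 \left(- \frac{6}{19} + \frac{3}{2}\right) = 0 \cdot \frac{45}{38} = 0$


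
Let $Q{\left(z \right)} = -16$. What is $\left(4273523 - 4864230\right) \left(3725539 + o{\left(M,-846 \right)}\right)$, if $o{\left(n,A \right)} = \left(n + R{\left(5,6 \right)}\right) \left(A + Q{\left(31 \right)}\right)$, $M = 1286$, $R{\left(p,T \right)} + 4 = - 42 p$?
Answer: $-1654850892825$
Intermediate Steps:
$R{\left(p,T \right)} = -4 - 42 p$
$o{\left(n,A \right)} = \left(-214 + n\right) \left(-16 + A\right)$ ($o{\left(n,A \right)} = \left(n - 214\right) \left(A - 16\right) = \left(n - 214\right) \left(-16 + A\right) = \left(-214 + n\right) \left(-16 + A\right)$)
$\left(4273523 - 4864230\right) \left(3725539 + o{\left(M,-846 \right)}\right) = \left(4273523 - 4864230\right) \left(3725539 - 924064\right) = - 590707 \left(3725539 + \left(3424 + 181044 - 20576 - 1087956\right)\right) = - 590707 \left(3725539 - 924064\right) = \left(-590707\right) 2801475 = -1654850892825$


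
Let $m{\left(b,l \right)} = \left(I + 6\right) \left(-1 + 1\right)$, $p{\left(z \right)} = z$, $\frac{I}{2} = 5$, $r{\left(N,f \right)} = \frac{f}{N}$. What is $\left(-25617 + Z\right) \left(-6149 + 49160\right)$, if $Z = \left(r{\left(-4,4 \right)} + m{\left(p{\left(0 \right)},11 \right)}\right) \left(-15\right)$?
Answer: $-1101167622$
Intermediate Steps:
$I = 10$ ($I = 2 \cdot 5 = 10$)
$m{\left(b,l \right)} = 0$ ($m{\left(b,l \right)} = \left(10 + 6\right) \left(-1 + 1\right) = 16 \cdot 0 = 0$)
$Z = 15$ ($Z = \left(\frac{4}{-4} + 0\right) \left(-15\right) = \left(4 \left(- \frac{1}{4}\right) + 0\right) \left(-15\right) = \left(-1 + 0\right) \left(-15\right) = \left(-1\right) \left(-15\right) = 15$)
$\left(-25617 + Z\right) \left(-6149 + 49160\right) = \left(-25617 + 15\right) \left(-6149 + 49160\right) = \left(-25602\right) 43011 = -1101167622$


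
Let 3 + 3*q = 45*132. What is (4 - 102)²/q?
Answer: 9604/1979 ≈ 4.8530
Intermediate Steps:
q = 1979 (q = -1 + (45*132)/3 = -1 + (⅓)*5940 = -1 + 1980 = 1979)
(4 - 102)²/q = (4 - 102)²/1979 = (-98)²*(1/1979) = 9604*(1/1979) = 9604/1979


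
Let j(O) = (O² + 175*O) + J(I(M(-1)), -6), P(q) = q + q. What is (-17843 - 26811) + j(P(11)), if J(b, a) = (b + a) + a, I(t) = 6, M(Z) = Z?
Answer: -40326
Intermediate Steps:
J(b, a) = b + 2*a (J(b, a) = (a + b) + a = b + 2*a)
P(q) = 2*q
j(O) = -6 + O² + 175*O (j(O) = (O² + 175*O) + (6 + 2*(-6)) = (O² + 175*O) + (6 - 12) = (O² + 175*O) - 6 = -6 + O² + 175*O)
(-17843 - 26811) + j(P(11)) = (-17843 - 26811) + (-6 + (2*11)² + 175*(2*11)) = -44654 + (-6 + 22² + 175*22) = -44654 + (-6 + 484 + 3850) = -44654 + 4328 = -40326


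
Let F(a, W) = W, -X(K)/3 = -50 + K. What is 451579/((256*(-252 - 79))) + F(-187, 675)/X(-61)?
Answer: -10353223/3135232 ≈ -3.3022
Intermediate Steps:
X(K) = 150 - 3*K (X(K) = -3*(-50 + K) = 150 - 3*K)
451579/((256*(-252 - 79))) + F(-187, 675)/X(-61) = 451579/((256*(-252 - 79))) + 675/(150 - 3*(-61)) = 451579/((256*(-331))) + 675/(150 + 183) = 451579/(-84736) + 675/333 = 451579*(-1/84736) + 675*(1/333) = -451579/84736 + 75/37 = -10353223/3135232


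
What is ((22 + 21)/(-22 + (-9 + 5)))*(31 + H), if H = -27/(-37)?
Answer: -25241/481 ≈ -52.476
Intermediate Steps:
H = 27/37 (H = -27*(-1/37) = 27/37 ≈ 0.72973)
((22 + 21)/(-22 + (-9 + 5)))*(31 + H) = ((22 + 21)/(-22 + (-9 + 5)))*(31 + 27/37) = (43/(-22 - 4))*(1174/37) = (43/(-26))*(1174/37) = (43*(-1/26))*(1174/37) = -43/26*1174/37 = -25241/481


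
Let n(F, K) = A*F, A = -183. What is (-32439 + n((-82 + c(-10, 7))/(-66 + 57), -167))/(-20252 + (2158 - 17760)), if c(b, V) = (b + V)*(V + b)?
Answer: 50885/53781 ≈ 0.94615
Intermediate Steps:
c(b, V) = (V + b)**2 (c(b, V) = (V + b)*(V + b) = (V + b)**2)
n(F, K) = -183*F
(-32439 + n((-82 + c(-10, 7))/(-66 + 57), -167))/(-20252 + (2158 - 17760)) = (-32439 - 183*(-82 + (7 - 10)**2)/(-66 + 57))/(-20252 + (2158 - 17760)) = (-32439 - 183*(-82 + (-3)**2)/(-9))/(-20252 - 15602) = (-32439 - 183*(-82 + 9)*(-1)/9)/(-35854) = (-32439 - (-13359)*(-1)/9)*(-1/35854) = (-32439 - 183*73/9)*(-1/35854) = (-32439 - 4453/3)*(-1/35854) = -101770/3*(-1/35854) = 50885/53781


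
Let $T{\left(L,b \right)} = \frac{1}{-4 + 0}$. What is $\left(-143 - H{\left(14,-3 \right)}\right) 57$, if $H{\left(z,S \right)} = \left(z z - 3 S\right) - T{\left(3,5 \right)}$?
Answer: $- \frac{79401}{4} \approx -19850.0$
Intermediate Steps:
$T{\left(L,b \right)} = - \frac{1}{4}$ ($T{\left(L,b \right)} = \frac{1}{-4} = - \frac{1}{4}$)
$H{\left(z,S \right)} = \frac{1}{4} + z^{2} - 3 S$ ($H{\left(z,S \right)} = \left(z z - 3 S\right) - - \frac{1}{4} = \left(z^{2} - 3 S\right) + \frac{1}{4} = \frac{1}{4} + z^{2} - 3 S$)
$\left(-143 - H{\left(14,-3 \right)}\right) 57 = \left(-143 - \left(\frac{1}{4} + 14^{2} - -9\right)\right) 57 = \left(-143 - \left(\frac{1}{4} + 196 + 9\right)\right) 57 = \left(-143 - \frac{821}{4}\right) 57 = \left(- \frac{1393}{4}\right) 57 = - \frac{79401}{4}$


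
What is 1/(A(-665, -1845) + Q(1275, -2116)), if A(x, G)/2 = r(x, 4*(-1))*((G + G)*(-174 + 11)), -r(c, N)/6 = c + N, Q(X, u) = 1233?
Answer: 1/4828602393 ≈ 2.0710e-10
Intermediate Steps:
r(c, N) = -6*N - 6*c (r(c, N) = -6*(c + N) = -6*(N + c) = -6*N - 6*c)
A(x, G) = -652*G*(24 - 6*x) (A(x, G) = 2*((-24*(-1) - 6*x)*((G + G)*(-174 + 11))) = 2*((-6*(-4) - 6*x)*((2*G)*(-163))) = 2*((24 - 6*x)*(-326*G)) = 2*(-326*G*(24 - 6*x)) = -652*G*(24 - 6*x))
1/(A(-665, -1845) + Q(1275, -2116)) = 1/(3912*(-1845)*(-4 - 665) + 1233) = 1/(3912*(-1845)*(-669) + 1233) = 1/(4828601160 + 1233) = 1/4828602393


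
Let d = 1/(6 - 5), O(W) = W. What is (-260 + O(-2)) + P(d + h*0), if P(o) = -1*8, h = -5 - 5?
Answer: -270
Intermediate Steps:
d = 1 (d = 1/1 = 1)
h = -10
P(o) = -8
(-260 + O(-2)) + P(d + h*0) = (-260 - 2) - 8 = -262 - 8 = -270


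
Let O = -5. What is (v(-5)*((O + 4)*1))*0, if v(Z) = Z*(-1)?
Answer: 0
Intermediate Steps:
v(Z) = -Z
(v(-5)*((O + 4)*1))*0 = ((-1*(-5))*((-5 + 4)*1))*0 = (5*(-1*1))*0 = (5*(-1))*0 = -5*0 = 0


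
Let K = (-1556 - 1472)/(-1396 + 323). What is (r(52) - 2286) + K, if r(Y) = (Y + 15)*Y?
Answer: 1288482/1073 ≈ 1200.8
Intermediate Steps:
K = 3028/1073 (K = -3028/(-1073) = -3028*(-1/1073) = 3028/1073 ≈ 2.8220)
r(Y) = Y*(15 + Y) (r(Y) = (15 + Y)*Y = Y*(15 + Y))
(r(52) - 2286) + K = (52*(15 + 52) - 2286) + 3028/1073 = (52*67 - 2286) + 3028/1073 = (3484 - 2286) + 3028/1073 = 1198 + 3028/1073 = 1288482/1073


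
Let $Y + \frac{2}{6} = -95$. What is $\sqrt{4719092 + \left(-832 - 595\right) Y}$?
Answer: $\frac{\sqrt{43696194}}{3} \approx 2203.4$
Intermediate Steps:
$Y = - \frac{286}{3}$ ($Y = - \frac{1}{3} - 95 = - \frac{286}{3} \approx -95.333$)
$\sqrt{4719092 + \left(-832 - 595\right) Y} = \sqrt{4719092 + \left(-832 - 595\right) \left(- \frac{286}{3}\right)} = \sqrt{4719092 - - \frac{408122}{3}} = \sqrt{4719092 + \frac{408122}{3}} = \sqrt{\frac{14565398}{3}} = \frac{\sqrt{43696194}}{3}$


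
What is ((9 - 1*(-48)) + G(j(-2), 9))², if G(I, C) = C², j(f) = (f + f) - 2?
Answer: 19044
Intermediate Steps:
j(f) = -2 + 2*f (j(f) = 2*f - 2 = -2 + 2*f)
((9 - 1*(-48)) + G(j(-2), 9))² = ((9 - 1*(-48)) + 9²)² = ((9 + 48) + 81)² = (57 + 81)² = 138² = 19044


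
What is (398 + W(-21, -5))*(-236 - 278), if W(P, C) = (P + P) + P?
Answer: -172190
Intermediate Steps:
W(P, C) = 3*P (W(P, C) = 2*P + P = 3*P)
(398 + W(-21, -5))*(-236 - 278) = (398 + 3*(-21))*(-236 - 278) = (398 - 63)*(-514) = 335*(-514) = -172190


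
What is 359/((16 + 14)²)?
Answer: 359/900 ≈ 0.39889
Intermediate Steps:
359/((16 + 14)²) = 359/(30²) = 359/900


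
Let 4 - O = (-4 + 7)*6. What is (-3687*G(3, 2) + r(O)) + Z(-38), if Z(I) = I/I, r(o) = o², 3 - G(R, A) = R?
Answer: 197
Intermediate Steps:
G(R, A) = 3 - R
O = -14 (O = 4 - (-4 + 7)*6 = 4 - 3*6 = 4 - 1*18 = 4 - 18 = -14)
Z(I) = 1
(-3687*G(3, 2) + r(O)) + Z(-38) = (-3687*(3 - 1*3) + (-14)²) + 1 = (-3687*(3 - 3) + 196) + 1 = (-3687*0 + 196) + 1 = (0 + 196) + 1 = 196 + 1 = 197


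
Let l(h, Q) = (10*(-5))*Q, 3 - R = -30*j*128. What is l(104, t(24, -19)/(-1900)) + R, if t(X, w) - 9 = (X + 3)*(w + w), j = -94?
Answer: -13717383/38 ≈ -3.6098e+5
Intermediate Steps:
t(X, w) = 9 + 2*w*(3 + X) (t(X, w) = 9 + (X + 3)*(w + w) = 9 + (3 + X)*(2*w) = 9 + 2*w*(3 + X))
R = -360957 (R = 3 - (-30*(-94))*128 = 3 - 2820*128 = 3 - 1*360960 = 3 - 360960 = -360957)
l(h, Q) = -50*Q
l(104, t(24, -19)/(-1900)) + R = -50*(9 + 6*(-19) + 2*24*(-19))/(-1900) - 360957 = -50*(9 - 114 - 912)*(-1)/1900 - 360957 = -(-50850)*(-1)/1900 - 360957 = -50*1017/1900 - 360957 = -1017/38 - 360957 = -13717383/38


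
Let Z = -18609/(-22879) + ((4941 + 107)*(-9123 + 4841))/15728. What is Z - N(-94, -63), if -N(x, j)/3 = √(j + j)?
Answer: -30890572862/22490057 + 9*I*√14 ≈ -1373.5 + 33.675*I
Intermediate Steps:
N(x, j) = -3*√2*√j (N(x, j) = -3*√(j + j) = -3*√2*√j)
Z = -30890572862/22490057 (Z = -18609*(-1/22879) + (5048*(-4282))*(1/15728) = 18609/22879 - 21615536*1/15728 = 18609/22879 - 1350971/983 = -30890572862/22490057 ≈ -1373.5)
Z - N(-94, -63) = -30890572862/22490057 - (-3)*√2*√(-63) = -30890572862/22490057 - (-3)*√2*3*I*√7 = -30890572862/22490057 - (-9)*I*√14 = -30890572862/22490057 + 9*I*√14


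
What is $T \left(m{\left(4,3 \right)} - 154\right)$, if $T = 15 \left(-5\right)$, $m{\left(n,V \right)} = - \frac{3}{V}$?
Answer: $11625$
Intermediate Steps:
$T = -75$
$T \left(m{\left(4,3 \right)} - 154\right) = - 75 \left(- \frac{3}{3} - 154\right) = - 75 \left(\left(-3\right) \frac{1}{3} - 154\right) = - 75 \left(-1 - 154\right) = \left(-75\right) \left(-155\right) = 11625$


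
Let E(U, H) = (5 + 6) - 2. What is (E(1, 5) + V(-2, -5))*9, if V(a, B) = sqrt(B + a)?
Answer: 81 + 9*I*sqrt(7) ≈ 81.0 + 23.812*I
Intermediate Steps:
E(U, H) = 9 (E(U, H) = 11 - 2 = 9)
(E(1, 5) + V(-2, -5))*9 = (9 + sqrt(-5 - 2))*9 = (9 + sqrt(-7))*9 = (9 + I*sqrt(7))*9 = 81 + 9*I*sqrt(7)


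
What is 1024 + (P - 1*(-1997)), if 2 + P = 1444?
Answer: 4463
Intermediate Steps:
P = 1442 (P = -2 + 1444 = 1442)
1024 + (P - 1*(-1997)) = 1024 + (1442 - 1*(-1997)) = 1024 + (1442 + 1997) = 1024 + 3439 = 4463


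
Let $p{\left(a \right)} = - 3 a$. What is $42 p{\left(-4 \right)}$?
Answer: $504$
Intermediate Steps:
$42 p{\left(-4 \right)} = 42 \left(\left(-3\right) \left(-4\right)\right) = 42 \cdot 12 = 504$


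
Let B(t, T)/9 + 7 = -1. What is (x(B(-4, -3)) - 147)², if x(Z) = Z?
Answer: 47961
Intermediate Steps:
B(t, T) = -72 (B(t, T) = -63 + 9*(-1) = -63 - 9 = -72)
(x(B(-4, -3)) - 147)² = (-72 - 147)² = (-219)² = 47961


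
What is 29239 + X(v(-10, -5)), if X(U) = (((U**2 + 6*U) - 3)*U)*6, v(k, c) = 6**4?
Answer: 13121166103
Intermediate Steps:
v(k, c) = 1296
X(U) = 6*U*(-3 + U**2 + 6*U) (X(U) = ((-3 + U**2 + 6*U)*U)*6 = (U*(-3 + U**2 + 6*U))*6 = 6*U*(-3 + U**2 + 6*U))
29239 + X(v(-10, -5)) = 29239 + 6*1296*(-3 + 1296**2 + 6*1296) = 29239 + 6*1296*(-3 + 1679616 + 7776) = 29239 + 6*1296*1687389 = 29239 + 13121136864 = 13121166103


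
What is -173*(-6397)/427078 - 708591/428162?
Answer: 42803780806/45714642659 ≈ 0.93633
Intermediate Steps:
-173*(-6397)/427078 - 708591/428162 = 1106681*(1/427078) - 708591*1/428162 = 1106681/427078 - 708591/428162 = 42803780806/45714642659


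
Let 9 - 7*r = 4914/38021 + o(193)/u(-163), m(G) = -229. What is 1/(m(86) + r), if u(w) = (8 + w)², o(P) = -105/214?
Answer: -273670975690/62323842870319 ≈ -0.0043911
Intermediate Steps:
o(P) = -105/214 (o(P) = -105*1/214 = -105/214)
r = 346810562691/273670975690 (r = 9/7 - (4914/38021 - 105/(214*(8 - 163)²))/7 = 9/7 - (4914*(1/38021) - 105/(214*((-155)²)))/7 = 9/7 - (4914/38021 - 105/214/24025)/7 = 9/7 - (4914/38021 - 105/214*1/24025)/7 = 9/7 - (4914/38021 - 21/1028270)/7 = 9/7 - ⅐*5052120339/39095853670 = 9/7 - 721731477/39095853670 = 346810562691/273670975690 ≈ 1.2673)
1/(m(86) + r) = 1/(-229 + 346810562691/273670975690) = 1/(-62323842870319/273670975690) = -273670975690/62323842870319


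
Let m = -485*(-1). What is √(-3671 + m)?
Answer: 3*I*√354 ≈ 56.445*I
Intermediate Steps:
m = 485
√(-3671 + m) = √(-3671 + 485) = √(-3186) = 3*I*√354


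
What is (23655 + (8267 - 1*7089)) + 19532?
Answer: 44365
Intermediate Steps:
(23655 + (8267 - 1*7089)) + 19532 = (23655 + (8267 - 7089)) + 19532 = (23655 + 1178) + 19532 = 24833 + 19532 = 44365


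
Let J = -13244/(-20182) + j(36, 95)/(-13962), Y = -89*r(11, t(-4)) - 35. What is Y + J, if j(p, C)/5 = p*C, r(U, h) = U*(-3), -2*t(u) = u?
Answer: 68130708858/23481757 ≈ 2901.4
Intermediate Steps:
t(u) = -u/2
r(U, h) = -3*U
j(p, C) = 5*C*p (j(p, C) = 5*(p*C) = 5*(C*p) = 5*C*p)
Y = 2902 (Y = -(-267)*11 - 35 = -89*(-33) - 35 = 2937 - 35 = 2902)
J = -13349956/23481757 (J = -13244/(-20182) + (5*95*36)/(-13962) = -13244*(-1/20182) + 17100*(-1/13962) = 6622/10091 - 2850/2327 = -13349956/23481757 ≈ -0.56852)
Y + J = 2902 - 13349956/23481757 = 68130708858/23481757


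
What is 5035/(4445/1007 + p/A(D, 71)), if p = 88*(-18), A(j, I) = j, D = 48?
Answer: -5070245/28786 ≈ -176.14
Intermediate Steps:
p = -1584
5035/(4445/1007 + p/A(D, 71)) = 5035/(4445/1007 - 1584/48) = 5035/(4445*(1/1007) - 1584*1/48) = 5035/(4445/1007 - 33) = 5035/(-28786/1007) = 5035*(-1007/28786) = -5070245/28786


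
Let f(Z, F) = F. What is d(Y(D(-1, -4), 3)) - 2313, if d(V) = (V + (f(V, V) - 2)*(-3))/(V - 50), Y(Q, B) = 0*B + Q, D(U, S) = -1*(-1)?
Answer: -113341/49 ≈ -2313.1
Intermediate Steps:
D(U, S) = 1
Y(Q, B) = Q (Y(Q, B) = 0 + Q = Q)
d(V) = (6 - 2*V)/(-50 + V) (d(V) = (V + (V - 2)*(-3))/(V - 50) = (V + (-2 + V)*(-3))/(-50 + V) = (V + (6 - 3*V))/(-50 + V) = (6 - 2*V)/(-50 + V))
d(Y(D(-1, -4), 3)) - 2313 = 2*(3 - 1*1)/(-50 + 1) - 2313 = 2*(3 - 1)/(-49) - 2313 = 2*(-1/49)*2 - 2313 = -4/49 - 2313 = -113341/49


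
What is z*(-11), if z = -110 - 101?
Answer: 2321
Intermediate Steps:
z = -211
z*(-11) = -211*(-11) = 2321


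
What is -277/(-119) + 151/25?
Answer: 24894/2975 ≈ 8.3677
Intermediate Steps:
-277/(-119) + 151/25 = -277*(-1/119) + 151*(1/25) = 277/119 + 151/25 = 24894/2975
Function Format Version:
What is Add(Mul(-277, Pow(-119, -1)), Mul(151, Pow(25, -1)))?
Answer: Rational(24894, 2975) ≈ 8.3677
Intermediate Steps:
Add(Mul(-277, Pow(-119, -1)), Mul(151, Pow(25, -1))) = Add(Mul(-277, Rational(-1, 119)), Mul(151, Rational(1, 25))) = Add(Rational(277, 119), Rational(151, 25)) = Rational(24894, 2975)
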